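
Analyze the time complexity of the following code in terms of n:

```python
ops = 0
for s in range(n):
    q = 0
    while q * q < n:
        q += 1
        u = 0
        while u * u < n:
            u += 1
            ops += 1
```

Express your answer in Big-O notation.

Each loop level contributes: n × √n × √n. Multiplying the contributions gives O(n^2).

Answer: O(n^2)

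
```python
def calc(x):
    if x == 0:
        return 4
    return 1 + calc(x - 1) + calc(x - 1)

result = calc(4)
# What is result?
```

calc(x) = 1 + 2·calc(x-1), calc(0)=4. Closed form: (4+1)·2^4 - 1 = 79.

Answer: 79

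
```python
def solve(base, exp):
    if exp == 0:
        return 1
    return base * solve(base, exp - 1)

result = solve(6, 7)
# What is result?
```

solve(6, 7) = 6 * 6 * 6 * 6 * 6 * 6 * 6 = 279936

Answer: 279936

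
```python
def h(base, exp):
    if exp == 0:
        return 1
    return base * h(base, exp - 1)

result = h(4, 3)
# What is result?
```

h(4, 3) = 4 * 4 * 4 = 64

Answer: 64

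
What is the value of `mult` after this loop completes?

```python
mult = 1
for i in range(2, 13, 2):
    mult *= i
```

Product of even numbers 2 to 12
`mult` takes the values: 1 → 2 → 8 → 48 → 384 → 3840 → 46080

Answer: 46080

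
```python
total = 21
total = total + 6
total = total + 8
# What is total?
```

Trace:
`total = 21` → total = 21
`total = total + 6` → total = 27
`total = total + 8` → total = 35
So total = 35

Answer: 35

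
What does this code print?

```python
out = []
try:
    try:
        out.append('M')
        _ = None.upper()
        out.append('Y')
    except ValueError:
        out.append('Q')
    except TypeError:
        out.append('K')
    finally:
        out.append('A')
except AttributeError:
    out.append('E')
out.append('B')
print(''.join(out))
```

Execution trace: 'M' (try body) → 'A' (finally) → 'E' (outer except AttributeError) → 'B' (after the try/except). Output: MAEB

Answer: MAEB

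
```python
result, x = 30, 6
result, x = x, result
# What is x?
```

Trace:
`result, x = 30, 6` → result = 30; x = 6
`result, x = x, result` → result = 6; x = 30
So x = 30

Answer: 30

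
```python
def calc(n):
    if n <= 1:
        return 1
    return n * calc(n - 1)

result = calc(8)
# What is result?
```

calc(8) = 8 * 7 * 6 * 5 * 4 * 3 * 2 * 1 = 40320

Answer: 40320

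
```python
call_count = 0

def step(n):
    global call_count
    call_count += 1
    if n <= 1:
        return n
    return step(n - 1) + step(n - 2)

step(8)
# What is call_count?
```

Calls(n) = 1 + Calls(n-1) + Calls(n-2); Calls(0)=Calls(1)=1. For n=8 this gives 67.

Answer: 67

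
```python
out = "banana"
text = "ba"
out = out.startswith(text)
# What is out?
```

Trace:
`out = "banana"` → out = 'banana'
`text = "ba"` → text = 'ba'
`out = out.startswith(text)` → out = True
So out = True

Answer: True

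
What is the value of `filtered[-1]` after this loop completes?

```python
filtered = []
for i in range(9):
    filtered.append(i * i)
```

Last element of squares 0 to 8
`filtered` takes the values: [] → [0] → [0, 1] → [0, 1, 4] → [0, 1, 4, 9] → [0, 1, 4, 9, 16] → [0, 1, 4, 9, 16, 25] → [0, 1, 4, 9, 16, 25, 36] → [0, 1, 4, 9, 16, 25, 36, 49] → [0, 1, 4, 9, 16, 25, 36, 49, 64]
So `filtered[-1]` = 64

Answer: 64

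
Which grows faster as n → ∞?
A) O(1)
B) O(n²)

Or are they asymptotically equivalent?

O(1) vs O(n²): Higher order terms dominate.

Answer: B) O(n²) grows faster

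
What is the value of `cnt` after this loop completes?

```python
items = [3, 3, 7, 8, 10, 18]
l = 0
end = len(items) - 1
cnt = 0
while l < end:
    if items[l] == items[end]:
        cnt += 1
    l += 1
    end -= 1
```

Count matching pairs from ends
`cnt` takes the values: 0

Answer: 0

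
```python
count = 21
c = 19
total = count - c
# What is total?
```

Trace:
`count = 21` → count = 21
`c = 19` → c = 19
`total = count - c` → total = 2
So total = 2

Answer: 2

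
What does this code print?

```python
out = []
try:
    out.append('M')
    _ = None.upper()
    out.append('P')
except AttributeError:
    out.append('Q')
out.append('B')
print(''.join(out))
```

Execution trace: 'M' (try body) → 'Q' (except AttributeError) → 'B' (after the try/except). Output: MQB

Answer: MQB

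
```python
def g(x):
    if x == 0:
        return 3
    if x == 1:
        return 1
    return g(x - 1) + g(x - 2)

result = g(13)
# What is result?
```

Build up from base cases: g(0)=3, g(1)=1, g(2)=4, g(3)=5, g(4)=9, g(5)=14, g(6)=23, ..., g(13)=665

Answer: 665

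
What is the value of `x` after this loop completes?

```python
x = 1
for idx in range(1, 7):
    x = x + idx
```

Start at 1, add 1 through 6
`x` takes the values: 1 → 2 → 4 → 7 → 11 → 16 → 22

Answer: 22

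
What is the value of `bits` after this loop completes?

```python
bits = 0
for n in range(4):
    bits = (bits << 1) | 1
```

Build 4 consecutive 1-bits: 0b1111
`bits` takes the values: 0 → 1 → 3 → 7 → 15

Answer: 15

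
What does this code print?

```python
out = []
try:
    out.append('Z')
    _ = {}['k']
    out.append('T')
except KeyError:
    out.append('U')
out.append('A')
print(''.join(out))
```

Execution trace: 'Z' (try body) → 'U' (except KeyError) → 'A' (after the try/except). Output: ZUA

Answer: ZUA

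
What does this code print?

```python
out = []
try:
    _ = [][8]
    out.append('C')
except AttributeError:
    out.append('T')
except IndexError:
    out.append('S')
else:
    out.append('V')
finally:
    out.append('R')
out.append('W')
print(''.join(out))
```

Execution trace: 'S' (except IndexError) → 'R' (finally) → 'W' (after the try/except). Output: SRW

Answer: SRW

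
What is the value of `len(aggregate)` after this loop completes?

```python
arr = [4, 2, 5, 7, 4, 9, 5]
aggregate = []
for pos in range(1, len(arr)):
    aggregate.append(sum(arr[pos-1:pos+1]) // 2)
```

Number of 2-element averages
`aggregate` takes the values: [] → [3] → [3, 3] → [3, 3, 6] → [3, 3, 6, 5] → [3, 3, 6, 5, 6] → [3, 3, 6, 5, 6, 7]
So `len(aggregate)` = 6

Answer: 6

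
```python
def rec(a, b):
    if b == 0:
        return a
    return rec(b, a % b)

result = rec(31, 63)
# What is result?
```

rec(31, 63) -> rec(63, 31) -> rec(31, 1) -> rec(1, 0) -> 1

Answer: 1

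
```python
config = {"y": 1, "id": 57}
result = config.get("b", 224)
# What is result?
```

Trace:
`config = {"y": 1, "id": 57}` → config = {'y': 1, 'id': 57}
`result = config.get("b", 224)` → result = 224
So result = 224

Answer: 224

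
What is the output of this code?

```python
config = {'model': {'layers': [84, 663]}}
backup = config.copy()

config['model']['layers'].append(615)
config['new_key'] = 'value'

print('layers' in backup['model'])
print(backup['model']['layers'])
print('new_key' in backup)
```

Key concept: shallow copy gotcha with nested dict.
Step by step:
`config = {'model': {'layers': [84, 663]}}` → config = {'model': {'layers': [84, 663]}}
`backup = config.copy()` → backup = {'model': {'layers': [84, 663]}}
`config['model']['layers'].append(615)` → config = {'model': {'layers': [84, 663, 615]}}; backup = {'model': {'layers': [84, 663, 615]}}
`config['new_key'] = 'value'` → config = {'model': {'layers': [84, 663, 615]}, 'new_key': 'value'}
`print('layers' in backup['model'])` → prints True
`print(backup['model']['layers'])` → prints [84, 663, 615]
`print('new_key' in backup)` → prints False

Answer:
True
[84, 663, 615]
False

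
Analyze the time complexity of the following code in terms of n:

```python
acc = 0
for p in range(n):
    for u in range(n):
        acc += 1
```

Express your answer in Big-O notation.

Each loop level contributes: n × n. Multiplying the contributions gives O(n^2).

Answer: O(n^2)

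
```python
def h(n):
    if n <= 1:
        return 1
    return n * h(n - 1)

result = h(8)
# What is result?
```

h(8) = 8 * 7 * 6 * 5 * 4 * 3 * 2 * 1 = 40320

Answer: 40320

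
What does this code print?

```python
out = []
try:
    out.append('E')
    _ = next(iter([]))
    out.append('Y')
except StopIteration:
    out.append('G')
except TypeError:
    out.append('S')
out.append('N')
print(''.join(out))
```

Execution trace: 'E' (try body) → 'G' (except StopIteration) → 'N' (after the try/except). Output: EGN

Answer: EGN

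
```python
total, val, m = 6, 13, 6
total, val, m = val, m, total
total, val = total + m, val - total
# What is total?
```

Trace:
`total, val, m = 6, 13, 6` → total = 6; val = 13; m = 6
`total, val, m = val, m, total` → total = 13; val = 6; m = 6
`total, val = total + m, val - total` → total = 19; val = -7
So total = 19

Answer: 19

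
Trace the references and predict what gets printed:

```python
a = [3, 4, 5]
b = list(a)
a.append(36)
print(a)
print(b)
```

Key concept: list() constructor creates copy.
Step by step:
`a = [3, 4, 5]` → a = [3, 4, 5]
`b = list(a)` → b = [3, 4, 5]
`a.append(36)` → a = [3, 4, 5, 36]
`print(a)` → prints [3, 4, 5, 36]
`print(b)` → prints [3, 4, 5]

Answer:
[3, 4, 5, 36]
[3, 4, 5]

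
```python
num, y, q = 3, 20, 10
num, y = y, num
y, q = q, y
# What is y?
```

Trace:
`num, y, q = 3, 20, 10` → num = 3; y = 20; q = 10
`num, y = y, num` → num = 20; y = 3
`y, q = q, y` → y = 10; q = 3
So y = 10

Answer: 10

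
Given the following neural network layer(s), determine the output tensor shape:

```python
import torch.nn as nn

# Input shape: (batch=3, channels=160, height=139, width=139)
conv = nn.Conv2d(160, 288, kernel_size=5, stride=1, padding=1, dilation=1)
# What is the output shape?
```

Input: (3, 160, 139, 139) -> Output: (3, 288, 137, 137)

Answer: (3, 288, 137, 137)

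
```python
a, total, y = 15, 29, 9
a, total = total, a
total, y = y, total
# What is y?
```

Trace:
`a, total, y = 15, 29, 9` → a = 15; total = 29; y = 9
`a, total = total, a` → a = 29; total = 15
`total, y = y, total` → total = 9; y = 15
So y = 15

Answer: 15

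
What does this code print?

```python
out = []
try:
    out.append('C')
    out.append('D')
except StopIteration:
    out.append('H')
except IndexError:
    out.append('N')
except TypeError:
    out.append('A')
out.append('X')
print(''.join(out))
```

Execution trace: 'C' (try body) → 'D' (try body, no exception) → 'X' (after the try/except). Output: CDX

Answer: CDX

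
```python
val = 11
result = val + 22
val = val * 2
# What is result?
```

Trace:
`val = 11` → val = 11
`result = val + 22` → result = 33
`val = val * 2` → val = 22
So result = 33

Answer: 33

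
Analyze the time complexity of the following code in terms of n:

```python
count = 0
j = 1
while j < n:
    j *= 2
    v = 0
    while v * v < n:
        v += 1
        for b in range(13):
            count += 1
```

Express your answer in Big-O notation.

Each loop level contributes: log n × √n × 1. Multiplying the contributions gives O(√n log n).

Answer: O(√n log n)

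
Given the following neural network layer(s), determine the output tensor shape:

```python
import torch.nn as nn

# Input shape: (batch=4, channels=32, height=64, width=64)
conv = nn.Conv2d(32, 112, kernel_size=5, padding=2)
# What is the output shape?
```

Input: (4, 32, 64, 64) -> Output: (4, 112, 64, 64)

Answer: (4, 112, 64, 64)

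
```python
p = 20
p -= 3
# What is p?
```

Trace:
`p = 20` → p = 20
`p -= 3` → p = 17
So p = 17

Answer: 17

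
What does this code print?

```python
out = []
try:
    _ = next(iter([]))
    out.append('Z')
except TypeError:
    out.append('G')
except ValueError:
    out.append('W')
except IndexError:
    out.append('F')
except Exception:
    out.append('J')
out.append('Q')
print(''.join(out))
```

Execution trace: 'J' (except Exception) → 'Q' (after the try/except). Output: JQ

Answer: JQ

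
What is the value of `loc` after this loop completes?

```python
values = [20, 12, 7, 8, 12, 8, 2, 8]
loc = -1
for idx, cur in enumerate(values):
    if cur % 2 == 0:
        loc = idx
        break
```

First even number index in [20, 12, 7, 8, 12, 8, 2, 8]
`loc` takes the values: -1 → 0

Answer: 0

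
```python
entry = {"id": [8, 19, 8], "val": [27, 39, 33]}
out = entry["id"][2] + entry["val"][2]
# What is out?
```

Trace:
`entry = {"id": [8, 19, 8], "val": [27, 39, 33]}` → entry = {'id': [8, 19, 8], 'val': [27, 39, 33]}
`out = entry["id"][2] + entry["val"][2]` → out = 41
So out = 41

Answer: 41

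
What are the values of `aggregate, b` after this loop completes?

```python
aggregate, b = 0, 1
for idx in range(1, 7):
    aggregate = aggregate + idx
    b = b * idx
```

Sum and factorial of 1 to 6
`aggregate, b` takes the values: (0, 1) → (1, 1) → (3, 1) → (3, 2) → (6, 2) → (6, 6) → (10, 6) → (10, 24) → (15, 24) → (15, 120) → (21, 120) → (21, 720)

Answer: 21, 720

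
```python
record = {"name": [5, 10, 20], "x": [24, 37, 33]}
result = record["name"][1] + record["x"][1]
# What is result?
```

Trace:
`record = {"name": [5, 10, 20], "x": [24, 37, 33]}` → record = {'name': [5, 10, 20], 'x': [24, 37, 33]}
`result = record["name"][1] + record["x"][1]` → result = 47
So result = 47

Answer: 47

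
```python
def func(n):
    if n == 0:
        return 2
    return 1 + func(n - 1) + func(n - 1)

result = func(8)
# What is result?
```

func(n) = 1 + 2·func(n-1), func(0)=2. Closed form: (2+1)·2^8 - 1 = 767.

Answer: 767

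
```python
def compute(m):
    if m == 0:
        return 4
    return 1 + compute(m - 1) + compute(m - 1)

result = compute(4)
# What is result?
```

compute(m) = 1 + 2·compute(m-1), compute(0)=4. Closed form: (4+1)·2^4 - 1 = 79.

Answer: 79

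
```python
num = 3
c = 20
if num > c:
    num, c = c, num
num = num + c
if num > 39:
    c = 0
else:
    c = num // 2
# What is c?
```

Trace:
`num = 3` → num = 3
`c = 20` → c = 20
`if num > c: ...` → num > c is False → no variable changes
`num = num + c` → num = 23
`if num > 39: ...` → num > 39 is False, take else branch → c = 11
So c = 11

Answer: 11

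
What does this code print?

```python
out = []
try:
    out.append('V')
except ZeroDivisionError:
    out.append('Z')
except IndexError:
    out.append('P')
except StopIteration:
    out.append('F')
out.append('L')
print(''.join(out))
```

Execution trace: 'V' (try body, no exception) → 'L' (after the try/except). Output: VL

Answer: VL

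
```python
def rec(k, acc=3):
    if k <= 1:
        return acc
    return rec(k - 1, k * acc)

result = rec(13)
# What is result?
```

Accumulator trace (n, acc): (13, 3) -> (12, 39) -> (11, 468) -> (10, 5148) -> (9, 51480) -> (8, 463320) -> (7, 3706560) -> (6, 25945920) -> (5, 155675520) -> (4, 778377600) -> (3, 3113510400) -> (2, 9340531200) -> (1, 18681062400) -> return 18681062400

Answer: 18681062400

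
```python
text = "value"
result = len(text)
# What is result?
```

Trace:
`text = "value"` → text = 'value'
`result = len(text)` → result = 5
So result = 5

Answer: 5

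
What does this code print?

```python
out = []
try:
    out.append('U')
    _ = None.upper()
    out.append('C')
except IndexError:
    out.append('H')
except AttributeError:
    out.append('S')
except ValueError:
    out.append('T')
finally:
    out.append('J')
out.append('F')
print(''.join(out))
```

Execution trace: 'U' (try body) → 'S' (except AttributeError) → 'J' (finally) → 'F' (after the try/except). Output: USJF

Answer: USJF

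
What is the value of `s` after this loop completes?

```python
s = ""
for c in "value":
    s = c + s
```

Reverse 'value'
`s` takes the values: "" → "v" → "av" → "lav" → "ulav" → "eulav"

Answer: "eulav"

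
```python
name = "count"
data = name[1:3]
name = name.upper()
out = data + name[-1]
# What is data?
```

Trace:
`name = "count"` → name = 'count'
`data = name[1:3]` → data = 'ou'
`name = name.upper()` → name = 'COUNT'
`out = data + name[-1]` → out = 'ouT'
So data = 'ou'

Answer: 'ou'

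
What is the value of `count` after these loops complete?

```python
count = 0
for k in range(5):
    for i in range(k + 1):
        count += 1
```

Triangle: 1 + 2 + ... + 5
`count` takes the values: 0 → 1 → 2 → 3 → 4 → 5 → 6 → 7 → 8 → 9 → 10 → 11 → 12 → 13 → 14 → 15

Answer: 15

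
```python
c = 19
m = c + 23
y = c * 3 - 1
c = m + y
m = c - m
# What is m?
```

Trace:
`c = 19` → c = 19
`m = c + 23` → m = 42
`y = c * 3 - 1` → y = 56
`c = m + y` → c = 98
`m = c - m` → m = 56
So m = 56

Answer: 56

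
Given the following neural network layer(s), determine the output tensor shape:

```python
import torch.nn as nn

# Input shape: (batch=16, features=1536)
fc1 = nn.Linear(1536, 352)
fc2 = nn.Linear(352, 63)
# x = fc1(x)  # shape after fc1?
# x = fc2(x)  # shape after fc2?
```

Input: (16, 1536) -> after fc1: (16, 352) -> Output: (16, 63)

Answer: (16, 63)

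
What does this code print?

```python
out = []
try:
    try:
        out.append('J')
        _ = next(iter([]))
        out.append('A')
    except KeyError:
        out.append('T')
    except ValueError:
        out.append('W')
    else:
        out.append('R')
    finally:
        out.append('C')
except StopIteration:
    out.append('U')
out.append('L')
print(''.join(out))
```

Execution trace: 'J' (try body) → 'C' (finally) → 'U' (outer except StopIteration) → 'L' (after the try/except). Output: JCUL

Answer: JCUL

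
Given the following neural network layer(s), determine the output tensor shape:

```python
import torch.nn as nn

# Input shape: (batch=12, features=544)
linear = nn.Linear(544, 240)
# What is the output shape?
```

Input: (12, 544) -> Output: (12, 240)

Answer: (12, 240)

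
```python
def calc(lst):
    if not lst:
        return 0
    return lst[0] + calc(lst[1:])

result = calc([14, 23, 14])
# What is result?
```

14 + 23 + 14 + 0 = 51

Answer: 51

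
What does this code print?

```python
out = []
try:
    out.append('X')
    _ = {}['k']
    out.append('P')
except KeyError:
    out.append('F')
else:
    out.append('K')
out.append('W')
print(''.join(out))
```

Execution trace: 'X' (try body) → 'F' (except KeyError) → 'W' (after the try/except). Output: XFW

Answer: XFW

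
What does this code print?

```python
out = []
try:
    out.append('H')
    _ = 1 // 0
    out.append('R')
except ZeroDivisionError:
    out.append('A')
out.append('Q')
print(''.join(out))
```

Execution trace: 'H' (try body) → 'A' (except ZeroDivisionError) → 'Q' (after the try/except). Output: HAQ

Answer: HAQ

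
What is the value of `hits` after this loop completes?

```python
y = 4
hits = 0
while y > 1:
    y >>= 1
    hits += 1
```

Count right shifts until 1
`hits` takes the values: 0 → 1 → 2

Answer: 2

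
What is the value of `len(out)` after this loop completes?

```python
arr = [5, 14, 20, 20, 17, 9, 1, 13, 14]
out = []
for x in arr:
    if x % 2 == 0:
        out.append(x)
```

Count even numbers in [5, 14, 20, 20, 17, 9, 1, 13, 14]
`out` takes the values: [] → [14] → [14, 20] → [14, 20, 20] → [14, 20, 20, 14]
So `len(out)` = 4

Answer: 4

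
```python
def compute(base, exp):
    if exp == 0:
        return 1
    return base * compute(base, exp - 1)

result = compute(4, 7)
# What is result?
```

compute(4, 7) = 4 * 4 * 4 * 4 * 4 * 4 * 4 = 16384

Answer: 16384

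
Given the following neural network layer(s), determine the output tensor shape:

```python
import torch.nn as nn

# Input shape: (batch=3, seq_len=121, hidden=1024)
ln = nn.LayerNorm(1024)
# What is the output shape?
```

Input: (3, 121, 1024) -> Output: (3, 121, 1024)

Answer: (3, 121, 1024)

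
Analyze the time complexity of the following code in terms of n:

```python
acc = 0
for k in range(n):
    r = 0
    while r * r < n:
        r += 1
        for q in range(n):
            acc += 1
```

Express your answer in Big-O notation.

Each loop level contributes: n × √n × n. Multiplying the contributions gives O(n^2√n).

Answer: O(n^2√n)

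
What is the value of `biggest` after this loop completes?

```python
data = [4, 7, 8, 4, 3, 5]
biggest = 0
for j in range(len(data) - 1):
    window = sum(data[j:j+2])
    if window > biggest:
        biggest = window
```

Max sum of 2-element window in [4, 7, 8, 4, 3, 5]
`biggest` takes the values: 0 → 11 → 15

Answer: 15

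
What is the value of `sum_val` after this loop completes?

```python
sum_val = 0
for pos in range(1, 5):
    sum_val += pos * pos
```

Sum of squares 1² to 4² = 30
`sum_val` takes the values: 0 → 1 → 5 → 14 → 30

Answer: 30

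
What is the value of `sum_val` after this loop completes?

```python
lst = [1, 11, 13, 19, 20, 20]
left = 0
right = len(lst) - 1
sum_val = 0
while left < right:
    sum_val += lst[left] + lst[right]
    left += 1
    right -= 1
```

Sum of pairs from ends
`sum_val` takes the values: 0 → 21 → 52 → 84

Answer: 84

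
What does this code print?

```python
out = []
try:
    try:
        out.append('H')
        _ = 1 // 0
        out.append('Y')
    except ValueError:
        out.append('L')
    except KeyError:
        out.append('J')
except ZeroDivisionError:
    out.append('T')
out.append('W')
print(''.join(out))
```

Execution trace: 'H' (try body) → 'T' (outer except ZeroDivisionError) → 'W' (after the try/except). Output: HTW

Answer: HTW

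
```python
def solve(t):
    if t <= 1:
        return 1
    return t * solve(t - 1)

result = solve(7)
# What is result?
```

solve(7) = 7 * 6 * 5 * 4 * 3 * 2 * 1 = 5040

Answer: 5040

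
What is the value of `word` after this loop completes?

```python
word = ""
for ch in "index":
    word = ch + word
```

Reverse 'index'
`word` takes the values: "" → "i" → "ni" → "dni" → "edni" → "xedni"

Answer: "xedni"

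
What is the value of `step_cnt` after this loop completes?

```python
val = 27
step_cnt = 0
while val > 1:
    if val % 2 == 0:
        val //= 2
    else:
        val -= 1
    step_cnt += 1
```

Steps to reduce 27 to 1
`step_cnt` takes the values: 0 → 1 → 2 → 3 → 4 → 5 → 6 → 7

Answer: 7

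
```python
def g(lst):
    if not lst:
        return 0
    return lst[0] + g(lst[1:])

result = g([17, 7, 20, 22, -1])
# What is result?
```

17 + 7 + 20 + 22 + (-1) + 0 = 65

Answer: 65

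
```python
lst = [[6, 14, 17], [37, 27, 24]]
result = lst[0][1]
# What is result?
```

Trace:
`lst = [[6, 14, 17], [37, 27, 24]]` → lst = [[6, 14, 17], [37, 27, 24]]
`result = lst[0][1]` → result = 14
So result = 14

Answer: 14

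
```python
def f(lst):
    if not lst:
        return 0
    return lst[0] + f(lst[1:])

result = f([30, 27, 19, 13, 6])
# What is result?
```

30 + 27 + 19 + 13 + 6 + 0 = 95

Answer: 95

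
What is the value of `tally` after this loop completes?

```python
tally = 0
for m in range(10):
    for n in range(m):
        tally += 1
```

Triangle number: 0+1+2+...+9
`tally` takes the values: 0 → 1 → 2 → 3 → 4 → 5 → 6 → 7 → 8 → 9 → 10 → 11 → 12 → 13 → 14 → 15 → 16 → 17 → 18 → 19 → 20 → 21 → 22 → 23 → 24 → 25 → 26 → 27 → 28 → 29 → … → 41 → 42 → 43 → 44 → 45

Answer: 45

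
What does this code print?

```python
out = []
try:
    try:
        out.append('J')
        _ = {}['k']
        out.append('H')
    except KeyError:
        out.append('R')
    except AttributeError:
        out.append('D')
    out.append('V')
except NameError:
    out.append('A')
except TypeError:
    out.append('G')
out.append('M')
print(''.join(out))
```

Execution trace: 'J' (inner try body) → 'R' (inner except KeyError) → 'V' (try body, no exception) → 'M' (after the try/except). Output: JRVM

Answer: JRVM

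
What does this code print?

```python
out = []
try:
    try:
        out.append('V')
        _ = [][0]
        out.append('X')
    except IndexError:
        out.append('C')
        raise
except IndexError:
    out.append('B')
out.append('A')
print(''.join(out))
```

Execution trace: 'V' (inner try body) → 'C' (inner except IndexError) → 'B' (outer except IndexError) → 'A' (after the try/except). Output: VCBA

Answer: VCBA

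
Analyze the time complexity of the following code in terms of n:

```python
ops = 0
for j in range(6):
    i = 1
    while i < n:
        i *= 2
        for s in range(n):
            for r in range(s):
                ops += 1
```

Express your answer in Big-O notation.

Each loop level contributes: 1 × log n × n × n. Multiplying the contributions gives O(n^2 log n).

Answer: O(n^2 log n)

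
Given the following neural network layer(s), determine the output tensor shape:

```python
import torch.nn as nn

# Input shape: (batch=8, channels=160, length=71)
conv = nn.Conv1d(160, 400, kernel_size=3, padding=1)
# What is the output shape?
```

Input: (8, 160, 71) -> Output: (8, 400, 71)

Answer: (8, 400, 71)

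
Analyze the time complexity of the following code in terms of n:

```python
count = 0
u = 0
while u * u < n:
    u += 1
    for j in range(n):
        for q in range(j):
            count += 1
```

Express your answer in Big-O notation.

Each loop level contributes: √n × n × n. Multiplying the contributions gives O(n^2√n).

Answer: O(n^2√n)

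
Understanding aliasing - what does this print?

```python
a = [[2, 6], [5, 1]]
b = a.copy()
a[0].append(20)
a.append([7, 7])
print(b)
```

Key concept: shallow copy with nested lists.
Step by step:
`a = [[2, 6], [5, 1]]` → a = [[2, 6], [5, 1]]
`b = a.copy()` → b = [[2, 6], [5, 1]]
`a[0].append(20)` → a = [[2, 6, 20], [5, 1]]; b = [[2, 6, 20], [5, 1]]
`a.append([7, 7])` → a = [[2, 6, 20], [5, 1], [7, 7]]
`print(b)` → prints [[2, 6, 20], [5, 1]]

Answer: [[2, 6, 20], [5, 1]]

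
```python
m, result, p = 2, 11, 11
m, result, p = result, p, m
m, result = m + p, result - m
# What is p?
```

Trace:
`m, result, p = 2, 11, 11` → m = 2; result = 11; p = 11
`m, result, p = result, p, m` → m = 11; result = 11; p = 2
`m, result = m + p, result - m` → m = 13; result = 0
So p = 2

Answer: 2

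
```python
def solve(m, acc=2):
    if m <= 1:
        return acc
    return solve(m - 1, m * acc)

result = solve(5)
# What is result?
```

Accumulator trace (n, acc): (5, 2) -> (4, 10) -> (3, 40) -> (2, 120) -> (1, 240) -> return 240

Answer: 240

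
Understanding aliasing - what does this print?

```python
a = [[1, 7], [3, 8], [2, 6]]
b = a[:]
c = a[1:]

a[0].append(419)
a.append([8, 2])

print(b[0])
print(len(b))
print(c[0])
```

Key concept: slice with nested mutation.
Step by step:
`a = [[1, 7], [3, 8], [2, 6]]` → a = [[1, 7], [3, 8], [2, 6]]
`b = a[:]` → b = [[1, 7], [3, 8], [2, 6]]
`c = a[1:]` → c = [[3, 8], [2, 6]]
`a[0].append(419)` → a = [[1, 7, 419], [3, 8], [2, 6]]; b = [[1, 7, 419], [3, 8], [2, 6]]
`a.append([8, 2])` → a = [[1, 7, 419], [3, 8], [2, 6], [8, 2]]
`print(b[0])` → prints [1, 7, 419]
`print(len(b))` → prints 3
`print(c[0])` → prints [3, 8]

Answer:
[1, 7, 419]
3
[3, 8]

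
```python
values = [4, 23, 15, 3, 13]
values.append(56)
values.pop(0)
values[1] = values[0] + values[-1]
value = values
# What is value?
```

Trace:
`values = [4, 23, 15, 3, 13]` → values = [4, 23, 15, 3, 13]
`values.append(56)` → values = [4, 23, 15, 3, 13, 56]
`values.pop(0)` → values = [23, 15, 3, 13, 56]
`values[1] = values[0] + values[-1]` → values = [23, 79, 3, 13, 56]
`value = values` → value = [23, 79, 3, 13, 56]
So value = [23, 79, 3, 13, 56]

Answer: [23, 79, 3, 13, 56]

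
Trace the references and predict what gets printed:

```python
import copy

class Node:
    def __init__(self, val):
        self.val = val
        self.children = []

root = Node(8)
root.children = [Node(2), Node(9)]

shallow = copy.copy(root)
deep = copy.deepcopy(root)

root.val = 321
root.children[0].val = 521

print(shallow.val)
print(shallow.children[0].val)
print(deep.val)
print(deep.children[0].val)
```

Key concept: deep copy with custom objects.
Step by step:
`root = Node(8)` → root = Node(val=8, children=[])
`root.children = [Node(2), Node(9)]` → root = Node(val=8, children=[Node(val=2, children=[]), Node(val=9, children=[])])
`shallow = copy.copy(root)` → shallow = Node(val=8, children=[Node(val=2, children=[]), Node(val=9, children=[])])
`deep = copy.deepcopy(root)` → deep = Node(val=8, children=[Node(val=2, children=[]), Node(val=9, children=[])])
`root.val = 321` → root = Node(val=321, children=[Node(val=2, children=[]), Node(val=9, children=[])])
`root.children[0].val = 521` → root = Node(val=321, children=[Node(val=521, children=[]), Node(val=9, children=[])]); shallow = Node(val=8, children=[Node(val=521, children=[]), Node(val=9, children=[])])
`print(shallow.val)` → prints 8
`print(shallow.children[0].val)` → prints 521
`print(deep.val)` → prints 8
`print(deep.children[0].val)` → prints 2

Answer:
8
521
8
2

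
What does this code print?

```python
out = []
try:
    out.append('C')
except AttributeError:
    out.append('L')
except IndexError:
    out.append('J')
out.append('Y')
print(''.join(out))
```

Execution trace: 'C' (try body, no exception) → 'Y' (after the try/except). Output: CY

Answer: CY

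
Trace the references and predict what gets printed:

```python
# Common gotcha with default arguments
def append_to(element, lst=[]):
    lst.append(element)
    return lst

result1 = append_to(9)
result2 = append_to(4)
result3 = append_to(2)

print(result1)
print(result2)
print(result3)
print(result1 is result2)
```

Key concept: mutable default argument gotcha.
Step by step:
`result1 = append_to(9)` → result1 = [9]
`result2 = append_to(4)` → result1 = [9, 4] (same object as result2); result2 = [9, 4] (same object as result1)
`result3 = append_to(2)` → result1 = [9, 4, 2] (same object as result2, result3); result2 = [9, 4, 2] (same object as result1, result3); result3 = [9, 4, 2] (same object as result1, result2)
`print(result1)` → prints [9, 4, 2]
`print(result2)` → prints [9, 4, 2]
`print(result3)` → prints [9, 4, 2]
`print(result1 is result2)` → prints True

Answer:
[9, 4, 2]
[9, 4, 2]
[9, 4, 2]
True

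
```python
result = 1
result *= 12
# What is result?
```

Trace:
`result = 1` → result = 1
`result *= 12` → result = 12
So result = 12

Answer: 12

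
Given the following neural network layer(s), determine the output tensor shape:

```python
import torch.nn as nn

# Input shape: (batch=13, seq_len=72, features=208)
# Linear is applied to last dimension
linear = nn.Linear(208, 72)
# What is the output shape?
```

Input: (13, 72, 208) -> Output: (13, 72, 72)

Answer: (13, 72, 72)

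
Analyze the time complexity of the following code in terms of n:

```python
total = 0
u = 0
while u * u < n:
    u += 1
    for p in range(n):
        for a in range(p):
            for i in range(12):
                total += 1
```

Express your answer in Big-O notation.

Each loop level contributes: √n × n × n × 1. Multiplying the contributions gives O(n^2√n).

Answer: O(n^2√n)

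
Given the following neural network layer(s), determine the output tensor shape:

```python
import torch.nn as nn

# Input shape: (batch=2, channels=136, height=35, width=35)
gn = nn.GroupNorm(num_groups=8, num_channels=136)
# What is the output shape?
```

Input: (2, 136, 35, 35) -> Output: (2, 136, 35, 35)

Answer: (2, 136, 35, 35)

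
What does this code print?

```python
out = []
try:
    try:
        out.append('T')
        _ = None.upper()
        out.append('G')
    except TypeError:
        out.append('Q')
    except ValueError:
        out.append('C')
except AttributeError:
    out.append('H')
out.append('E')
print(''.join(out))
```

Execution trace: 'T' (try body) → 'H' (outer except AttributeError) → 'E' (after the try/except). Output: THE

Answer: THE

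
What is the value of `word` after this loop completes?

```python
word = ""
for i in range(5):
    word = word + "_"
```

Repeat '_' 5 times
`word` takes the values: "" → "_" → "__" → "___" → "____" → "_____"

Answer: "_____"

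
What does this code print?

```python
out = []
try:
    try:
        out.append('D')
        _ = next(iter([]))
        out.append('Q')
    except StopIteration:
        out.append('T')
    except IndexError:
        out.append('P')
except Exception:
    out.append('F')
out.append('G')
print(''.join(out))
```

Execution trace: 'D' (inner try body) → 'T' (inner except StopIteration) → 'G' (after the try/except). Output: DTG

Answer: DTG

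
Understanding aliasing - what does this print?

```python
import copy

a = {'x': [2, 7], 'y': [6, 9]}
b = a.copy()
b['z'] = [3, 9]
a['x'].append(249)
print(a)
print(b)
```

Key concept: shallow copy of dict with mutable values.
Step by step:
`a = {'x': [2, 7], 'y': [6, 9]}` → a = {'x': [2, 7], 'y': [6, 9]}
`b = a.copy()` → b = {'x': [2, 7], 'y': [6, 9]}
`b['z'] = [3, 9]` → b = {'x': [2, 7], 'y': [6, 9], 'z': [3, 9]}
`a['x'].append(249)` → a = {'x': [2, 7, 249], 'y': [6, 9]}; b = {'x': [2, 7, 249], 'y': [6, 9], 'z': [3, 9]}
`print(a)` → prints {'x': [2, 7, 249], 'y': [6, 9]}
`print(b)` → prints {'x': [2, 7, 249], 'y': [6, 9], 'z': [3, 9]}

Answer:
{'x': [2, 7, 249], 'y': [6, 9]}
{'x': [2, 7, 249], 'y': [6, 9], 'z': [3, 9]}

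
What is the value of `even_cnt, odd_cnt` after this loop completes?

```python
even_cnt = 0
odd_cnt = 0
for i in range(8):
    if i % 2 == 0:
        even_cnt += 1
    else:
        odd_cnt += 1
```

Count evens and odds in range(8)
`even_cnt, odd_cnt` takes the values: (0, 0) → (1, 0) → (1, 1) → (2, 1) → (2, 2) → (3, 2) → (3, 3) → (4, 3) → (4, 4)

Answer: 4, 4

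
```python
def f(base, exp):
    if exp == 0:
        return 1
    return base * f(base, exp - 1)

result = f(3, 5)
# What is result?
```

f(3, 5) = 3 * 3 * 3 * 3 * 3 = 243

Answer: 243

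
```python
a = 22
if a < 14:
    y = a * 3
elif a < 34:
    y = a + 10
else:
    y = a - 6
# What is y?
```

Trace:
`a = 22` → a = 22
`if a < 14: ...` → a < 14 is False, a < 34 is True → y = 32
So y = 32

Answer: 32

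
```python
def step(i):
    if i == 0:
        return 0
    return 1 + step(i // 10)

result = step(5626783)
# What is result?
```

Count of digits of 5626783: 7

Answer: 7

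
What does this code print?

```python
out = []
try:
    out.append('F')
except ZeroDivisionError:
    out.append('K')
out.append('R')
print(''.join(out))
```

Execution trace: 'F' (try body, no exception) → 'R' (after the try/except). Output: FR

Answer: FR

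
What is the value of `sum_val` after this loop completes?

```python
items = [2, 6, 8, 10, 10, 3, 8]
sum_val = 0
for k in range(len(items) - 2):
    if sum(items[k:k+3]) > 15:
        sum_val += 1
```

Count windows with sum > 15
`sum_val` takes the values: 0 → 1 → 2 → 3 → 4 → 5

Answer: 5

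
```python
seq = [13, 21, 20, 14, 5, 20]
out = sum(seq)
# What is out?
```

Trace:
`seq = [13, 21, 20, 14, 5, 20]` → seq = [13, 21, 20, 14, 5, 20]
`out = sum(seq)` → out = 93
So out = 93

Answer: 93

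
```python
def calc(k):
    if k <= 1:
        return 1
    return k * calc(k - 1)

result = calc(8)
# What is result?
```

calc(8) = 8 * 7 * 6 * 5 * 4 * 3 * 2 * 1 = 40320

Answer: 40320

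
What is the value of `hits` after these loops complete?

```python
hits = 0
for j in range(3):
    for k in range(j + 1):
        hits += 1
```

Triangle: 1 + 2 + ... + 3
`hits` takes the values: 0 → 1 → 2 → 3 → 4 → 5 → 6

Answer: 6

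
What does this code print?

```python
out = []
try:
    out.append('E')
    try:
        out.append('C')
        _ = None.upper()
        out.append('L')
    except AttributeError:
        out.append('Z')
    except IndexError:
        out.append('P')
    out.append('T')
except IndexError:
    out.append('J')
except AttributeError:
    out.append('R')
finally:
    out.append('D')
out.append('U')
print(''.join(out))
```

Execution trace: 'E' (try body) → 'C' (inner try body) → 'Z' (inner except AttributeError) → 'T' (try body, no exception) → 'D' (finally) → 'U' (after the try/except). Output: ECZTDU

Answer: ECZTDU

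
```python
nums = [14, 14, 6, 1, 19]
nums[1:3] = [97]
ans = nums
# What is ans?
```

Trace:
`nums = [14, 14, 6, 1, 19]` → nums = [14, 14, 6, 1, 19]
`nums[1:3] = [97]` → nums = [14, 97, 1, 19]
`ans = nums` → ans = [14, 97, 1, 19]
So ans = [14, 97, 1, 19]

Answer: [14, 97, 1, 19]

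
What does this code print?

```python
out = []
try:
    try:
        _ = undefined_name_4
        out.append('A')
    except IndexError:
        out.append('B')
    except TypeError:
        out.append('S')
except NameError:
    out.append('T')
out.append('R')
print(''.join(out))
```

Execution trace: 'T' (outer except NameError) → 'R' (after the try/except). Output: TR

Answer: TR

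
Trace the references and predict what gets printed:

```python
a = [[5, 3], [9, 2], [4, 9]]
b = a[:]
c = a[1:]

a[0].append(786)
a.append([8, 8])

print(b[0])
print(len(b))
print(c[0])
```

Key concept: slice with nested mutation.
Step by step:
`a = [[5, 3], [9, 2], [4, 9]]` → a = [[5, 3], [9, 2], [4, 9]]
`b = a[:]` → b = [[5, 3], [9, 2], [4, 9]]
`c = a[1:]` → c = [[9, 2], [4, 9]]
`a[0].append(786)` → a = [[5, 3, 786], [9, 2], [4, 9]]; b = [[5, 3, 786], [9, 2], [4, 9]]
`a.append([8, 8])` → a = [[5, 3, 786], [9, 2], [4, 9], [8, 8]]
`print(b[0])` → prints [5, 3, 786]
`print(len(b))` → prints 3
`print(c[0])` → prints [9, 2]

Answer:
[5, 3, 786]
3
[9, 2]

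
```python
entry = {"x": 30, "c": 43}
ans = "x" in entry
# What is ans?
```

Trace:
`entry = {"x": 30, "c": 43}` → entry = {'x': 30, 'c': 43}
`ans = "x" in entry` → ans = True
So ans = True

Answer: True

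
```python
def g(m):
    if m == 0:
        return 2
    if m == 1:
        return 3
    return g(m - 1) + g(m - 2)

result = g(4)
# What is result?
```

Build up from base cases: g(0)=2, g(1)=3, g(2)=5, g(3)=8, g(4)=13

Answer: 13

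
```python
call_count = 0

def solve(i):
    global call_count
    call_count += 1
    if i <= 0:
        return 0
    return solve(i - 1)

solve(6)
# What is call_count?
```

Linear recursion stepping by 1: 7 calls from i=6 down to ≤0.

Answer: 7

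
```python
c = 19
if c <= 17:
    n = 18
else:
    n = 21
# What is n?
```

Trace:
`c = 19` → c = 19
`if c <= 17: ...` → c <= 17 is False, take else branch → n = 21
So n = 21

Answer: 21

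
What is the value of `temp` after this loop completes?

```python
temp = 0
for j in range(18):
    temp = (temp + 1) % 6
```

Increment mod 6, 18 times = 0
`temp` takes the values: 0 → 1 → 2 → 3 → 4 → 5 → 0 → 1 → 2 → 3 → 4 → 5 → 0 → 1 → 2 → 3 → 4 → 5 → 0

Answer: 0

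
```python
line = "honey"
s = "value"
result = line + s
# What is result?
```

Trace:
`line = "honey"` → line = 'honey'
`s = "value"` → s = 'value'
`result = line + s` → result = 'honeyvalue'
So result = 'honeyvalue'

Answer: 'honeyvalue'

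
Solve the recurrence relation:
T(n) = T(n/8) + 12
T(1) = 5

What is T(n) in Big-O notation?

Each step divides n by 8 and adds 12. After log_8(n) steps we reach T(1)=5. So T(n) = 12·log_8(n) + 5 = O(log n).

Answer: O(log n)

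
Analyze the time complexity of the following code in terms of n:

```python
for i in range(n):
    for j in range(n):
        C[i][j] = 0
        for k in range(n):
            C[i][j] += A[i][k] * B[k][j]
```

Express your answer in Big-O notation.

This is Naive matrix multiplication. Time complexity: O(n³).

Answer: O(n³)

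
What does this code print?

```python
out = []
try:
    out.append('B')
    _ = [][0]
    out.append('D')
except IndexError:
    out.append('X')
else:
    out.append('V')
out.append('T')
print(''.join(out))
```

Execution trace: 'B' (try body) → 'X' (except IndexError) → 'T' (after the try/except). Output: BXT

Answer: BXT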